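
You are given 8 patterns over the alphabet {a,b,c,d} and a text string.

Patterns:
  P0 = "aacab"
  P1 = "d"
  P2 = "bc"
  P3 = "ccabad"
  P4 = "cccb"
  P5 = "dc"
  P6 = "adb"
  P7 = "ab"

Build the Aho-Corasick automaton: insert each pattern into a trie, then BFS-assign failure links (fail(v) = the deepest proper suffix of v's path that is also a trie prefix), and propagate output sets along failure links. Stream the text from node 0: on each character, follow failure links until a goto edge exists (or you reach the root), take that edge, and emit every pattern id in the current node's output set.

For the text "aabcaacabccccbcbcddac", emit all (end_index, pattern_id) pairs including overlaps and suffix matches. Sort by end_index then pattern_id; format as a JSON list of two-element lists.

Build automaton:
Trie nodes:
  n0 'ε': a→1 b→7 c→9 d→6
  n1 'a': a→2 b→20 d→18
  n2 'aa': c→3
  n3 'aac': a→4
  n4 'aaca': b→5
  n5 'aacab': ·  ←P0
  n6 'd': c→17  ←P1
  n7 'b': c→8
  n8 'bc': ·  ←P2
  n9 'c': c→10
  n10 'cc': a→11 c→15
  n11 'cca': b→12
  n12 'ccab': a→13
  n13 'ccaba': d→14
  n14 'ccabad': ·  ←P3
  n15 'ccc': b→16
  n16 'cccb': ·  ←P4
  n17 'dc': ·  ←P5
  n18 'ad': b→19
  n19 'adb': ·  ←P6
  n20 'ab': ·  ←P7

Failure links (BFS by depth):
  fail(1) 'a': from fail(0)=0 chase 'a': 0 ⇒ 0;  out=∅∪out(0)=∅
  fail(6) 'd': from fail(0)=0 chase 'd': 0 ⇒ 0;  out={1}∪out(0)={1}
  fail(7) 'b': from fail(0)=0 chase 'b': 0 ⇒ 0;  out=∅∪out(0)=∅
  fail(9) 'c': from fail(0)=0 chase 'c': 0 ⇒ 0;  out=∅∪out(0)=∅
  fail(2) 'aa': from fail(1)=0 chase 'a': 0 ⇒ 1;  out=∅∪out(1)=∅
  fail(8) 'bc': from fail(7)=0 chase 'c': 0 ⇒ 9;  out={2}∪out(9)={2}
  fail(10) 'cc': from fail(9)=0 chase 'c': 0 ⇒ 9;  out=∅∪out(9)=∅
  fail(17) 'dc': from fail(6)=0 chase 'c': 0 ⇒ 9;  out={5}∪out(9)={5}
  fail(18) 'ad': from fail(1)=0 chase 'd': 0 ⇒ 6;  out=∅∪out(6)={1}
  fail(20) 'ab': from fail(1)=0 chase 'b': 0 ⇒ 7;  out={7}∪out(7)={7}
  fail(3) 'aac': from fail(2)=1 chase 'c': 1→0 ⇒ 9;  out=∅∪out(9)=∅
  fail(11) 'cca': from fail(10)=9 chase 'a': 9→0 ⇒ 1;  out=∅∪out(1)=∅
  fail(15) 'ccc': from fail(10)=9 chase 'c': 9 ⇒ 10;  out=∅∪out(10)=∅
  fail(19) 'adb': from fail(18)=6 chase 'b': 6→0 ⇒ 7;  out={6}∪out(7)={6}
  fail(4) 'aaca': from fail(3)=9 chase 'a': 9→0 ⇒ 1;  out=∅∪out(1)=∅
  fail(12) 'ccab': from fail(11)=1 chase 'b': 1 ⇒ 20;  out=∅∪out(20)={7}
  fail(16) 'cccb': from fail(15)=10 chase 'b': 10→9→0 ⇒ 7;  out={4}∪out(7)={4}
  fail(5) 'aacab': from fail(4)=1 chase 'b': 1 ⇒ 20;  out={0}∪out(20)={0,7}
  fail(13) 'ccaba': from fail(12)=20 chase 'a': 20→7→0 ⇒ 1;  out=∅∪out(1)=∅
  fail(14) 'ccabad': from fail(13)=1 chase 'd': 1 ⇒ 18;  out={3}∪out(18)={1,3}

Run:
pos 0 'a': at 1
pos 1 'a': at 2
pos 2 'b': at 20 (via fail)  ** P7@[1:2]
pos 3 'c': at 8 (via fail)  ** P2@[2:3]
pos 4 'a': at 1 (via fail)
pos 5 'a': at 2
pos 6 'c': at 3
pos 7 'a': at 4
pos 8 'b': at 5  ** P0@[4:8],P7@[7:8]
pos 9 'c': at 8 (via fail)  ** P2@[8:9]
pos 10 'c': at 10 (via fail)
pos 11 'c': at 15
pos 12 'c': at 15 (via fail)
pos 13 'b': at 16  ** P4@[10:13]
pos 14 'c': at 8 (via fail)  ** P2@[13:14]
pos 15 'b': at 7 (via fail)
pos 16 'c': at 8  ** P2@[15:16]
pos 17 'd': at 6 (via fail)  ** P1@[17:17]
pos 18 'd': at 6 (via fail)  ** P1@[18:18]
pos 19 'a': at 1 (via fail)
pos 20 'c': at 9 (via fail)

All matches (sorted): [[2,7],[3,2],[8,0],[8,7],[9,2],[13,4],[14,2],[16,2],[17,1],[18,1]]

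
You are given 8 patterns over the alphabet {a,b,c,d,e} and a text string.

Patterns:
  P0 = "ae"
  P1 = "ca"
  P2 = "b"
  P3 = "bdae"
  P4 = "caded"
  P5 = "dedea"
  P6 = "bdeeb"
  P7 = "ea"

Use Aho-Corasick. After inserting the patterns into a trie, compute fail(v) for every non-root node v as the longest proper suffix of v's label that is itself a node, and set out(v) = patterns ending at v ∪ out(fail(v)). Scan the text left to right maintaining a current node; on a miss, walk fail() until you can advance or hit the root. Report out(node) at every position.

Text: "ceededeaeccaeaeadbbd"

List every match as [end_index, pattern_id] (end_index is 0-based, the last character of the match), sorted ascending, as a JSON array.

Construct AC machine:
Trie (insert patterns):
  0='ε' goto a→1 b→5 c→3 d→12 e→20
  1='a' goto e→2
  2='ae' goto ·  [P0 ends]
  3='c' goto a→4
  4='ca' goto d→9  [P1 ends]
  5='b' goto d→6  [P2 ends]
  6='bd' goto a→7 e→17
  7='bda' goto e→8
  8='bdae' goto ·  [P3 ends]
  9='cad' goto e→10
  10='cade' goto d→11
  11='caded' goto ·  [P4 ends]
  12='d' goto e→13
  13='de' goto d→14
  14='ded' goto e→15
  15='dede' goto a→16
  16='dedea' goto ·  [P5 ends]
  17='bde' goto e→18
  18='bdee' goto b→19
  19='bdeeb' goto ·  [P6 ends]
  20='e' goto a→21
  21='ea' goto ·  [P7 ends]

BFS fail/out derivation:
  n1('a'): parent n0 fail=0; on 'a' 0 → fail=0;  out ∅∪∅=∅
  n3('c'): parent n0 fail=0; on 'c' 0 → fail=0;  out ∅∪∅=∅
  n5('b'): parent n0 fail=0; on 'b' 0 → fail=0;  out {2}∪∅={2}
  n12('d'): parent n0 fail=0; on 'd' 0 → fail=0;  out ∅∪∅=∅
  n20('e'): parent n0 fail=0; on 'e' 0 → fail=0;  out ∅∪∅=∅
  n2('ae'): parent n1 fail=0; on 'e' 0 → fail=20;  out {0}∪∅={0}
  n4('ca'): parent n3 fail=0; on 'a' 0 → fail=1;  out {1}∪∅={1}
  n6('bd'): parent n5 fail=0; on 'd' 0 → fail=12;  out ∅∪∅=∅
  n13('de'): parent n12 fail=0; on 'e' 0 → fail=20;  out ∅∪∅=∅
  n21('ea'): parent n20 fail=0; on 'a' 0 → fail=1;  out {7}∪∅={7}
  n7('bda'): parent n6 fail=12; on 'a' 12→0 → fail=1;  out ∅∪∅=∅
  n9('cad'): parent n4 fail=1; on 'd' 1→0 → fail=12;  out ∅∪∅=∅
  n14('ded'): parent n13 fail=20; on 'd' 20→0 → fail=12;  out ∅∪∅=∅
  n17('bde'): parent n6 fail=12; on 'e' 12 → fail=13;  out ∅∪∅=∅
  n8('bdae'): parent n7 fail=1; on 'e' 1 → fail=2;  out {3}∪{0}={0,3}
  n10('cade'): parent n9 fail=12; on 'e' 12 → fail=13;  out ∅∪∅=∅
  n15('dede'): parent n14 fail=12; on 'e' 12 → fail=13;  out ∅∪∅=∅
  n18('bdee'): parent n17 fail=13; on 'e' 13→20→0 → fail=20;  out ∅∪∅=∅
  n11('caded'): parent n10 fail=13; on 'd' 13 → fail=14;  out {4}∪∅={4}
  n16('dedea'): parent n15 fail=13; on 'a' 13→20 → fail=21;  out {5}∪{7}={5,7}
  n19('bdeeb'): parent n18 fail=20; on 'b' 20→0 → fail=5;  out {6}∪{2}={2,6}

Scan:
[0] read 'c'  n0⇒n3
[1] read 'e'  n3⇒n20 (via fail)
[2] read 'e'  n20⇒n20 (via fail)
[3] read 'd'  n20⇒n12 (via fail)
[4] read 'e'  n12⇒n13
[5] read 'd'  n13⇒n14
[6] read 'e'  n14⇒n15
[7] read 'a'  n15⇒n16  emit P5@[3:7],P7@[6:7]
[8] read 'e'  n16⇒n2 (via fail)  emit P0@[7:8]
[9] read 'c'  n2⇒n3 (via fail)
[10] read 'c'  n3⇒n3 (via fail)
[11] read 'a'  n3⇒n4  emit P1@[10:11]
[12] read 'e'  n4⇒n2 (via fail)  emit P0@[11:12]
[13] read 'a'  n2⇒n21 (via fail)  emit P7@[12:13]
[14] read 'e'  n21⇒n2 (via fail)  emit P0@[13:14]
[15] read 'a'  n2⇒n21 (via fail)  emit P7@[14:15]
[16] read 'd'  n21⇒n12 (via fail)
[17] read 'b'  n12⇒n5 (via fail)  emit P2@[17:17]
[18] read 'b'  n5⇒n5 (via fail)  emit P2@[18:18]
[19] read 'd'  n5⇒n6

Matches: [[7,5],[7,7],[8,0],[11,1],[12,0],[13,7],[14,0],[15,7],[17,2],[18,2]]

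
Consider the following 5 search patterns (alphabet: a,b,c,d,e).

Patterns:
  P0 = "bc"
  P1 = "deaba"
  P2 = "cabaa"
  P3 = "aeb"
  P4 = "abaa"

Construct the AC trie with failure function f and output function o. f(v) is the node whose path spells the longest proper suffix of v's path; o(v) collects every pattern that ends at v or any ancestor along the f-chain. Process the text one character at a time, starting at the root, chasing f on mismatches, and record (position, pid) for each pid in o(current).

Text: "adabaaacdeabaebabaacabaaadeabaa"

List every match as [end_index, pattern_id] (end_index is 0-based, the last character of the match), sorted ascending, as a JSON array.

Construct AC machine:
Trie nodes:
  n0 'ε': a→13 b→1 c→8 d→3
  n1 'b': c→2
  n2 'bc': ·  ←P0
  n3 'd': e→4
  n4 'de': a→5
  n5 'dea': b→6
  n6 'deab': a→7
  n7 'deaba': ·  ←P1
  n8 'c': a→9
  n9 'ca': b→10
  n10 'cab': a→11
  n11 'caba': a→12
  n12 'cabaa': ·  ←P2
  n13 'a': b→16 e→14
  n14 'ae': b→15
  n15 'aeb': ·  ←P3
  n16 'ab': a→17
  n17 'aba': a→18
  n18 'abaa': ·  ←P4

BFS fail/out derivation:
  n1('b'): parent n0 fail=0; on 'b' 0 → fail=0;  out ∅∪∅=∅
  n3('d'): parent n0 fail=0; on 'd' 0 → fail=0;  out ∅∪∅=∅
  n8('c'): parent n0 fail=0; on 'c' 0 → fail=0;  out ∅∪∅=∅
  n13('a'): parent n0 fail=0; on 'a' 0 → fail=0;  out ∅∪∅=∅
  n2('bc'): parent n1 fail=0; on 'c' 0 → fail=8;  out {0}∪∅={0}
  n4('de'): parent n3 fail=0; on 'e' 0 → fail=0;  out ∅∪∅=∅
  n9('ca'): parent n8 fail=0; on 'a' 0 → fail=13;  out ∅∪∅=∅
  n14('ae'): parent n13 fail=0; on 'e' 0 → fail=0;  out ∅∪∅=∅
  n16('ab'): parent n13 fail=0; on 'b' 0 → fail=1;  out ∅∪∅=∅
  n5('dea'): parent n4 fail=0; on 'a' 0 → fail=13;  out ∅∪∅=∅
  n10('cab'): parent n9 fail=13; on 'b' 13 → fail=16;  out ∅∪∅=∅
  n15('aeb'): parent n14 fail=0; on 'b' 0 → fail=1;  out {3}∪∅={3}
  n17('aba'): parent n16 fail=1; on 'a' 1→0 → fail=13;  out ∅∪∅=∅
  n6('deab'): parent n5 fail=13; on 'b' 13 → fail=16;  out ∅∪∅=∅
  n11('caba'): parent n10 fail=16; on 'a' 16 → fail=17;  out ∅∪∅=∅
  n18('abaa'): parent n17 fail=13; on 'a' 13→0 → fail=13;  out {4}∪∅={4}
  n7('deaba'): parent n6 fail=16; on 'a' 16 → fail=17;  out {1}∪∅={1}
  n12('cabaa'): parent n11 fail=17; on 'a' 17 → fail=18;  out {2}∪{4}={2,4}

Scan:
pos 0 'a': at 13
pos 1 'd': at 3 (via fail)
pos 2 'a': at 13 (via fail)
pos 3 'b': at 16
pos 4 'a': at 17
pos 5 'a': at 18  ** P4@[2:5]
pos 6 'a': at 13 (via fail)
pos 7 'c': at 8 (via fail)
pos 8 'd': at 3 (via fail)
pos 9 'e': at 4
pos 10 'a': at 5
pos 11 'b': at 6
pos 12 'a': at 7  ** P1@[8:12]
pos 13 'e': at 14 (via fail)
pos 14 'b': at 15  ** P3@[12:14]
pos 15 'a': at 13 (via fail)
pos 16 'b': at 16
pos 17 'a': at 17
pos 18 'a': at 18  ** P4@[15:18]
pos 19 'c': at 8 (via fail)
pos 20 'a': at 9
pos 21 'b': at 10
pos 22 'a': at 11
pos 23 'a': at 12  ** P2@[19:23],P4@[20:23]
pos 24 'a': at 13 (via fail)
pos 25 'd': at 3 (via fail)
pos 26 'e': at 4
pos 27 'a': at 5
pos 28 'b': at 6
pos 29 'a': at 7  ** P1@[25:29]
pos 30 'a': at 18 (via fail)  ** P4@[27:30]

All matches (sorted): [[5,4],[12,1],[14,3],[18,4],[23,2],[23,4],[29,1],[30,4]]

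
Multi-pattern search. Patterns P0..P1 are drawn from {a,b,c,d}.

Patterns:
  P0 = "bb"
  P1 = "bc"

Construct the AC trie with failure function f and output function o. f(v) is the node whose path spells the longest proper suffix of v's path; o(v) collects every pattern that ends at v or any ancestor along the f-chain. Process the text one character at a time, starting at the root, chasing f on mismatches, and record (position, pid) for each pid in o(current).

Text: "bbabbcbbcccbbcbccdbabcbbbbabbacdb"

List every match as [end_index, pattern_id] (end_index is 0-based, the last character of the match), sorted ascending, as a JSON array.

Build:
Trie nodes:
  n0 'ε': b→1
  n1 'b': b→2 c→3
  n2 'bb': ·  [P0 ends]
  n3 'bc': ·  [P1 ends]

Failure links (BFS by depth):
  fail(1) 'b': from fail(0)=0 chase 'b': 0 ⇒ 0;  out=∅∪out(0)=∅
  fail(2) 'bb': from fail(1)=0 chase 'b': 0 ⇒ 1;  out={0}∪out(1)={0}
  fail(3) 'bc': from fail(1)=0 chase 'c': 0 ⇒ 0;  out={1}∪out(0)={1}

Run:
pos 0 'b': at 1
pos 1 'b': at 2  ** P0@[0:1]
pos 2 'a': at 0 (via fail)
pos 3 'b': at 1
pos 4 'b': at 2  ** P0@[3:4]
pos 5 'c': at 3 (via fail)  ** P1@[4:5]
pos 6 'b': at 1 (via fail)
pos 7 'b': at 2  ** P0@[6:7]
pos 8 'c': at 3 (via fail)  ** P1@[7:8]
pos 9 'c': at 0 (via fail)
pos 10 'c': at 0
pos 11 'b': at 1
pos 12 'b': at 2  ** P0@[11:12]
pos 13 'c': at 3 (via fail)  ** P1@[12:13]
pos 14 'b': at 1 (via fail)
pos 15 'c': at 3  ** P1@[14:15]
pos 16 'c': at 0 (via fail)
pos 17 'd': at 0
pos 18 'b': at 1
pos 19 'a': at 0 (via fail)
pos 20 'b': at 1
pos 21 'c': at 3  ** P1@[20:21]
pos 22 'b': at 1 (via fail)
pos 23 'b': at 2  ** P0@[22:23]
pos 24 'b': at 2 (via fail)  ** P0@[23:24]
pos 25 'b': at 2 (via fail)  ** P0@[24:25]
pos 26 'a': at 0 (via fail)
pos 27 'b': at 1
pos 28 'b': at 2  ** P0@[27:28]
pos 29 'a': at 0 (via fail)
pos 30 'c': at 0
pos 31 'd': at 0
pos 32 'b': at 1

All matches (sorted): [[1,0],[4,0],[5,1],[7,0],[8,1],[12,0],[13,1],[15,1],[21,1],[23,0],[24,0],[25,0],[28,0]]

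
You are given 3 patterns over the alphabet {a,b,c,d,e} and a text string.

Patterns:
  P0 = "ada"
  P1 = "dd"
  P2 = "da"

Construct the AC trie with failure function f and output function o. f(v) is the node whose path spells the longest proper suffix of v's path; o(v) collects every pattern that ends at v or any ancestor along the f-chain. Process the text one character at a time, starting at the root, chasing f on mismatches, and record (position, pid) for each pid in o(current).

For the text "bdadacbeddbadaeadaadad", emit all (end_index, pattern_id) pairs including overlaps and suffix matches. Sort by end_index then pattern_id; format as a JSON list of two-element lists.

Build automaton:
Trie nodes:
  0='ε' goto a→1 d→4
  1='a' goto d→2
  2='ad' goto a→3
  3='ada' goto ·  ←P0
  4='d' goto a→6 d→5
  5='dd' goto ·  ←P1
  6='da' goto ·  ←P2

BFS fail/out derivation:
  fail(1) 'a': from fail(0)=0 chase 'a': 0 ⇒ 0;  out=∅∪out(0)=∅
  fail(4) 'd': from fail(0)=0 chase 'd': 0 ⇒ 0;  out=∅∪out(0)=∅
  fail(2) 'ad': from fail(1)=0 chase 'd': 0 ⇒ 4;  out=∅∪out(4)=∅
  fail(5) 'dd': from fail(4)=0 chase 'd': 0 ⇒ 4;  out={1}∪out(4)={1}
  fail(6) 'da': from fail(4)=0 chase 'a': 0 ⇒ 1;  out={2}∪out(1)={2}
  fail(3) 'ada': from fail(2)=4 chase 'a': 4 ⇒ 6;  out={0}∪out(6)={0,2}

Run:
pos 0 'b': at 0
pos 1 'd': at 4
pos 2 'a': at 6  emit P2@[1:2]
pos 3 'd': at 2 (fail-walked)
pos 4 'a': at 3  emit P0@[2:4],P2@[3:4]
pos 5 'c': at 0 (fail-walked)
pos 6 'b': at 0
pos 7 'e': at 0
pos 8 'd': at 4
pos 9 'd': at 5  emit P1@[8:9]
pos 10 'b': at 0 (fail-walked)
pos 11 'a': at 1
pos 12 'd': at 2
pos 13 'a': at 3  emit P0@[11:13],P2@[12:13]
pos 14 'e': at 0 (fail-walked)
pos 15 'a': at 1
pos 16 'd': at 2
pos 17 'a': at 3  emit P0@[15:17],P2@[16:17]
pos 18 'a': at 1 (fail-walked)
pos 19 'd': at 2
pos 20 'a': at 3  emit P0@[18:20],P2@[19:20]
pos 21 'd': at 2 (fail-walked)

All matches (sorted): [[2,2],[4,0],[4,2],[9,1],[13,0],[13,2],[17,0],[17,2],[20,0],[20,2]]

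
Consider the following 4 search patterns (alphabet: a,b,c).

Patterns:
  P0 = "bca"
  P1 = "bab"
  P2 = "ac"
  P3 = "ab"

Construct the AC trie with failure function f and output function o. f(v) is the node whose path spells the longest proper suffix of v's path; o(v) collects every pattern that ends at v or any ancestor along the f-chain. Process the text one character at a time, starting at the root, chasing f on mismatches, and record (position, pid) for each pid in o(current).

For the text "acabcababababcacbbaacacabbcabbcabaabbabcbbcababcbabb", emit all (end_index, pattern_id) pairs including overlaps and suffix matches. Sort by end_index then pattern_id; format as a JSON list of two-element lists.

Build automaton:
Trie nodes:
  n0 'ε': a→6 b→1
  n1 'b': a→4 c→2
  n2 'bc': a→3
  n3 'bca': ·  [P0 ends]
  n4 'ba': b→5
  n5 'bab': ·  [P1 ends]
  n6 'a': b→8 c→7
  n7 'ac': ·  [P2 ends]
  n8 'ab': ·  [P3 ends]

Failure links (BFS by depth):
  n1('b'): parent n0 fail=0; on 'b' 0 → fail=0;  out ∅∪∅=∅
  n6('a'): parent n0 fail=0; on 'a' 0 → fail=0;  out ∅∪∅=∅
  n2('bc'): parent n1 fail=0; on 'c' 0 → fail=0;  out ∅∪∅=∅
  n4('ba'): parent n1 fail=0; on 'a' 0 → fail=6;  out ∅∪∅=∅
  n7('ac'): parent n6 fail=0; on 'c' 0 → fail=0;  out {2}∪∅={2}
  n8('ab'): parent n6 fail=0; on 'b' 0 → fail=1;  out {3}∪∅={3}
  n3('bca'): parent n2 fail=0; on 'a' 0 → fail=6;  out {0}∪∅={0}
  n5('bab'): parent n4 fail=6; on 'b' 6 → fail=8;  out {1}∪{3}={1,3}

Scan:
i=0 'a': node 0→6
i=1 'c': node 6→7  → match P2@[0:1]
i=2 'a': node 7→6 (via fail)
i=3 'b': node 6→8  → match P3@[2:3]
i=4 'c': node 8→2 (via fail)
i=5 'a': node 2→3  → match P0@[3:5]
i=6 'b': node 3→8 (via fail)  → match P3@[5:6]
i=7 'a': node 8→4 (via fail)
i=8 'b': node 4→5  → match P1@[6:8],P3@[7:8]
i=9 'a': node 5→4 (via fail)
i=10 'b': node 4→5  → match P1@[8:10],P3@[9:10]
i=11 'a': node 5→4 (via fail)
i=12 'b': node 4→5  → match P1@[10:12],P3@[11:12]
i=13 'c': node 5→2 (via fail)
i=14 'a': node 2→3  → match P0@[12:14]
i=15 'c': node 3→7 (via fail)  → match P2@[14:15]
i=16 'b': node 7→1 (via fail)
i=17 'b': node 1→1 (via fail)
i=18 'a': node 1→4
i=19 'a': node 4→6 (via fail)
i=20 'c': node 6→7  → match P2@[19:20]
i=21 'a': node 7→6 (via fail)
i=22 'c': node 6→7  → match P2@[21:22]
i=23 'a': node 7→6 (via fail)
i=24 'b': node 6→8  → match P3@[23:24]
i=25 'b': node 8→1 (via fail)
i=26 'c': node 1→2
i=27 'a': node 2→3  → match P0@[25:27]
i=28 'b': node 3→8 (via fail)  → match P3@[27:28]
i=29 'b': node 8→1 (via fail)
i=30 'c': node 1→2
i=31 'a': node 2→3  → match P0@[29:31]
i=32 'b': node 3→8 (via fail)  → match P3@[31:32]
i=33 'a': node 8→4 (via fail)
i=34 'a': node 4→6 (via fail)
i=35 'b': node 6→8  → match P3@[34:35]
i=36 'b': node 8→1 (via fail)
i=37 'a': node 1→4
i=38 'b': node 4→5  → match P1@[36:38],P3@[37:38]
i=39 'c': node 5→2 (via fail)
i=40 'b': node 2→1 (via fail)
i=41 'b': node 1→1 (via fail)
i=42 'c': node 1→2
i=43 'a': node 2→3  → match P0@[41:43]
i=44 'b': node 3→8 (via fail)  → match P3@[43:44]
i=45 'a': node 8→4 (via fail)
i=46 'b': node 4→5  → match P1@[44:46],P3@[45:46]
i=47 'c': node 5→2 (via fail)
i=48 'b': node 2→1 (via fail)
i=49 'a': node 1→4
i=50 'b': node 4→5  → match P1@[48:50],P3@[49:50]
i=51 'b': node 5→1 (via fail)

Matches: [[1,2],[3,3],[5,0],[6,3],[8,1],[8,3],[10,1],[10,3],[12,1],[12,3],[14,0],[15,2],[20,2],[22,2],[24,3],[27,0],[28,3],[31,0],[32,3],[35,3],[38,1],[38,3],[43,0],[44,3],[46,1],[46,3],[50,1],[50,3]]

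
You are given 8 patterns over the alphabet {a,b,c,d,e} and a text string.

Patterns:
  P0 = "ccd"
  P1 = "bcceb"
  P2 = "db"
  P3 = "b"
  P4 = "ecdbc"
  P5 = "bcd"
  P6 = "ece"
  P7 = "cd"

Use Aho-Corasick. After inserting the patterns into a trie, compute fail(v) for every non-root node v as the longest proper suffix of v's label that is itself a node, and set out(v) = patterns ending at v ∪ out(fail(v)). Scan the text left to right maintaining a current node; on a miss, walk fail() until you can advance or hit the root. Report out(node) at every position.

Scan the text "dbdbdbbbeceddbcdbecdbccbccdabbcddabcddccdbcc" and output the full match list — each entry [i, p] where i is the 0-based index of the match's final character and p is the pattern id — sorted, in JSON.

Build:
Trie nodes:
  0='ε' goto b→4 c→1 d→9 e→11
  1='c' goto c→2 d→18
  2='cc' goto d→3
  3='ccd' goto ·  ←P0
  4='b' goto c→5  ←P3
  5='bc' goto c→6 d→16
  6='bcc' goto e→7
  7='bcce' goto b→8
  8='bcceb' goto ·  ←P1
  9='d' goto b→10
  10='db' goto ·  ←P2
  11='e' goto c→12
  12='ec' goto d→13 e→17
  13='ecd' goto b→14
  14='ecdb' goto c→15
  15='ecdbc' goto ·  ←P4
  16='bcd' goto ·  ←P5
  17='ece' goto ·  ←P6
  18='cd' goto ·  ←P7

Failure links (BFS by depth):
  n1('c'): parent n0 fail=0; on 'c' 0 → fail=0;  out ∅∪∅=∅
  n4('b'): parent n0 fail=0; on 'b' 0 → fail=0;  out {3}∪∅={3}
  n9('d'): parent n0 fail=0; on 'd' 0 → fail=0;  out ∅∪∅=∅
  n11('e'): parent n0 fail=0; on 'e' 0 → fail=0;  out ∅∪∅=∅
  n2('cc'): parent n1 fail=0; on 'c' 0 → fail=1;  out ∅∪∅=∅
  n5('bc'): parent n4 fail=0; on 'c' 0 → fail=1;  out ∅∪∅=∅
  n10('db'): parent n9 fail=0; on 'b' 0 → fail=4;  out {2}∪{3}={2,3}
  n12('ec'): parent n11 fail=0; on 'c' 0 → fail=1;  out ∅∪∅=∅
  n18('cd'): parent n1 fail=0; on 'd' 0 → fail=9;  out {7}∪∅={7}
  n3('ccd'): parent n2 fail=1; on 'd' 1 → fail=18;  out {0}∪{7}={0,7}
  n6('bcc'): parent n5 fail=1; on 'c' 1 → fail=2;  out ∅∪∅=∅
  n13('ecd'): parent n12 fail=1; on 'd' 1 → fail=18;  out ∅∪{7}={7}
  n16('bcd'): parent n5 fail=1; on 'd' 1 → fail=18;  out {5}∪{7}={5,7}
  n17('ece'): parent n12 fail=1; on 'e' 1→0 → fail=11;  out {6}∪∅={6}
  n7('bcce'): parent n6 fail=2; on 'e' 2→1→0 → fail=11;  out ∅∪∅=∅
  n14('ecdb'): parent n13 fail=18; on 'b' 18→9 → fail=10;  out ∅∪{2,3}={2,3}
  n8('bcceb'): parent n7 fail=11; on 'b' 11→0 → fail=4;  out {1}∪{3}={1,3}
  n15('ecdbc'): parent n14 fail=10; on 'c' 10→4 → fail=5;  out {4}∪∅={4}

Text stream:
i=0 'd': node 0→9
i=1 'b': node 9→10  emit P2@[0:1],P3@[1:1]
i=2 'd': node 10→9 ·f
i=3 'b': node 9→10  emit P2@[2:3],P3@[3:3]
i=4 'd': node 10→9 ·f
i=5 'b': node 9→10  emit P2@[4:5],P3@[5:5]
i=6 'b': node 10→4 ·f  emit P3@[6:6]
i=7 'b': node 4→4 ·f  emit P3@[7:7]
i=8 'e': node 4→11 ·f
i=9 'c': node 11→12
i=10 'e': node 12→17  emit P6@[8:10]
i=11 'd': node 17→9 ·f
i=12 'd': node 9→9 ·f
i=13 'b': node 9→10  emit P2@[12:13],P3@[13:13]
i=14 'c': node 10→5 ·f
i=15 'd': node 5→16  emit P5@[13:15],P7@[14:15]
i=16 'b': node 16→10 ·f  emit P2@[15:16],P3@[16:16]
i=17 'e': node 10→11 ·f
i=18 'c': node 11→12
i=19 'd': node 12→13  emit P7@[18:19]
i=20 'b': node 13→14  emit P2@[19:20],P3@[20:20]
i=21 'c': node 14→15  emit P4@[17:21]
i=22 'c': node 15→6 ·f
i=23 'b': node 6→4 ·f  emit P3@[23:23]
i=24 'c': node 4→5
i=25 'c': node 5→6
i=26 'd': node 6→3 ·f  emit P0@[24:26],P7@[25:26]
i=27 'a': node 3→0 ·f
i=28 'b': node 0→4  emit P3@[28:28]
i=29 'b': node 4→4 ·f  emit P3@[29:29]
i=30 'c': node 4→5
i=31 'd': node 5→16  emit P5@[29:31],P7@[30:31]
i=32 'd': node 16→9 ·f
i=33 'a': node 9→0 ·f
i=34 'b': node 0→4  emit P3@[34:34]
i=35 'c': node 4→5
i=36 'd': node 5→16  emit P5@[34:36],P7@[35:36]
i=37 'd': node 16→9 ·f
i=38 'c': node 9→1 ·f
i=39 'c': node 1→2
i=40 'd': node 2→3  emit P0@[38:40],P7@[39:40]
i=41 'b': node 3→10 ·f  emit P2@[40:41],P3@[41:41]
i=42 'c': node 10→5 ·f
i=43 'c': node 5→6

Matches: [[1,2],[1,3],[3,2],[3,3],[5,2],[5,3],[6,3],[7,3],[10,6],[13,2],[13,3],[15,5],[15,7],[16,2],[16,3],[19,7],[20,2],[20,3],[21,4],[23,3],[26,0],[26,7],[28,3],[29,3],[31,5],[31,7],[34,3],[36,5],[36,7],[40,0],[40,7],[41,2],[41,3]]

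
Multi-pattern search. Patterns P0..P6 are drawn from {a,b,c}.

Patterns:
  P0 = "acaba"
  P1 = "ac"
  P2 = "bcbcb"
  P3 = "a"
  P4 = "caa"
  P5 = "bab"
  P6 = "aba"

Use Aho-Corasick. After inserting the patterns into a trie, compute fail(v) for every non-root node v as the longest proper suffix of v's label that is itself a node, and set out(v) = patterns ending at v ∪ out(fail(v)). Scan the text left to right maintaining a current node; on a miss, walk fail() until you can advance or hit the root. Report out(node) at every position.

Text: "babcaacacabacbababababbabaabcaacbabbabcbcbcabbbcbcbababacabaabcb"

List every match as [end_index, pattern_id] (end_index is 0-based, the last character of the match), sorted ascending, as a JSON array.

Build automaton:
Trie nodes:
  n0 'ε': a→1 b→6 c→11
  n1 'a': b→16 c→2  ←P3
  n2 'ac': a→3  ←P1
  n3 'aca': b→4
  n4 'acab': a→5
  n5 'acaba': ·  ←P0
  n6 'b': a→14 c→7
  n7 'bc': b→8
  n8 'bcb': c→9
  n9 'bcbc': b→10
  n10 'bcbcb': ·  ←P2
  n11 'c': a→12
  n12 'ca': a→13
  n13 'caa': ·  ←P4
  n14 'ba': b→15
  n15 'bab': ·  ←P5
  n16 'ab': a→17
  n17 'aba': ·  ←P6

BFS fail/out derivation:
  fail(1) 'a': from fail(0)=0 chase 'a': 0 ⇒ 0;  out={3}∪out(0)={3}
  fail(6) 'b': from fail(0)=0 chase 'b': 0 ⇒ 0;  out=∅∪out(0)=∅
  fail(11) 'c': from fail(0)=0 chase 'c': 0 ⇒ 0;  out=∅∪out(0)=∅
  fail(2) 'ac': from fail(1)=0 chase 'c': 0 ⇒ 11;  out={1}∪out(11)={1}
  fail(7) 'bc': from fail(6)=0 chase 'c': 0 ⇒ 11;  out=∅∪out(11)=∅
  fail(12) 'ca': from fail(11)=0 chase 'a': 0 ⇒ 1;  out=∅∪out(1)={3}
  fail(14) 'ba': from fail(6)=0 chase 'a': 0 ⇒ 1;  out=∅∪out(1)={3}
  fail(16) 'ab': from fail(1)=0 chase 'b': 0 ⇒ 6;  out=∅∪out(6)=∅
  fail(3) 'aca': from fail(2)=11 chase 'a': 11 ⇒ 12;  out=∅∪out(12)={3}
  fail(8) 'bcb': from fail(7)=11 chase 'b': 11→0 ⇒ 6;  out=∅∪out(6)=∅
  fail(13) 'caa': from fail(12)=1 chase 'a': 1→0 ⇒ 1;  out={4}∪out(1)={3,4}
  fail(15) 'bab': from fail(14)=1 chase 'b': 1 ⇒ 16;  out={5}∪out(16)={5}
  fail(17) 'aba': from fail(16)=6 chase 'a': 6 ⇒ 14;  out={6}∪out(14)={3,6}
  fail(4) 'acab': from fail(3)=12 chase 'b': 12→1 ⇒ 16;  out=∅∪out(16)=∅
  fail(9) 'bcbc': from fail(8)=6 chase 'c': 6 ⇒ 7;  out=∅∪out(7)=∅
  fail(5) 'acaba': from fail(4)=16 chase 'a': 16 ⇒ 17;  out={0}∪out(17)={0,3,6}
  fail(10) 'bcbcb': from fail(9)=7 chase 'b': 7 ⇒ 8;  out={2}∪out(8)={2}

Run:
[0] read 'b'  n0⇒n6
[1] read 'a'  n6⇒n14  → match P3@[1:1]
[2] read 'b'  n14⇒n15  → match P5@[0:2]
[3] read 'c'  n15⇒n7 (fail-walked)
[4] read 'a'  n7⇒n12 (fail-walked)  → match P3@[4:4]
[5] read 'a'  n12⇒n13  → match P3@[5:5],P4@[3:5]
[6] read 'c'  n13⇒n2 (fail-walked)  → match P1@[5:6]
[7] read 'a'  n2⇒n3  → match P3@[7:7]
[8] read 'c'  n3⇒n2 (fail-walked)  → match P1@[7:8]
[9] read 'a'  n2⇒n3  → match P3@[9:9]
[10] read 'b'  n3⇒n4
[11] read 'a'  n4⇒n5  → match P0@[7:11],P3@[11:11],P6@[9:11]
[12] read 'c'  n5⇒n2 (fail-walked)  → match P1@[11:12]
[13] read 'b'  n2⇒n6 (fail-walked)
[14] read 'a'  n6⇒n14  → match P3@[14:14]
[15] read 'b'  n14⇒n15  → match P5@[13:15]
[16] read 'a'  n15⇒n17 (fail-walked)  → match P3@[16:16],P6@[14:16]
[17] read 'b'  n17⇒n15 (fail-walked)  → match P5@[15:17]
[18] read 'a'  n15⇒n17 (fail-walked)  → match P3@[18:18],P6@[16:18]
[19] read 'b'  n17⇒n15 (fail-walked)  → match P5@[17:19]
[20] read 'a'  n15⇒n17 (fail-walked)  → match P3@[20:20],P6@[18:20]
[21] read 'b'  n17⇒n15 (fail-walked)  → match P5@[19:21]
[22] read 'b'  n15⇒n6 (fail-walked)
[23] read 'a'  n6⇒n14  → match P3@[23:23]
[24] read 'b'  n14⇒n15  → match P5@[22:24]
[25] read 'a'  n15⇒n17 (fail-walked)  → match P3@[25:25],P6@[23:25]
[26] read 'a'  n17⇒n1 (fail-walked)  → match P3@[26:26]
[27] read 'b'  n1⇒n16
[28] read 'c'  n16⇒n7 (fail-walked)
[29] read 'a'  n7⇒n12 (fail-walked)  → match P3@[29:29]
[30] read 'a'  n12⇒n13  → match P3@[30:30],P4@[28:30]
[31] read 'c'  n13⇒n2 (fail-walked)  → match P1@[30:31]
[32] read 'b'  n2⇒n6 (fail-walked)
[33] read 'a'  n6⇒n14  → match P3@[33:33]
[34] read 'b'  n14⇒n15  → match P5@[32:34]
[35] read 'b'  n15⇒n6 (fail-walked)
[36] read 'a'  n6⇒n14  → match P3@[36:36]
[37] read 'b'  n14⇒n15  → match P5@[35:37]
[38] read 'c'  n15⇒n7 (fail-walked)
[39] read 'b'  n7⇒n8
[40] read 'c'  n8⇒n9
[41] read 'b'  n9⇒n10  → match P2@[37:41]
[42] read 'c'  n10⇒n9 (fail-walked)
[43] read 'a'  n9⇒n12 (fail-walked)  → match P3@[43:43]
[44] read 'b'  n12⇒n16 (fail-walked)
[45] read 'b'  n16⇒n6 (fail-walked)
[46] read 'b'  n6⇒n6 (fail-walked)
[47] read 'c'  n6⇒n7
[48] read 'b'  n7⇒n8
[49] read 'c'  n8⇒n9
[50] read 'b'  n9⇒n10  → match P2@[46:50]
[51] read 'a'  n10⇒n14 (fail-walked)  → match P3@[51:51]
[52] read 'b'  n14⇒n15  → match P5@[50:52]
[53] read 'a'  n15⇒n17 (fail-walked)  → match P3@[53:53],P6@[51:53]
[54] read 'b'  n17⇒n15 (fail-walked)  → match P5@[52:54]
[55] read 'a'  n15⇒n17 (fail-walked)  → match P3@[55:55],P6@[53:55]
[56] read 'c'  n17⇒n2 (fail-walked)  → match P1@[55:56]
[57] read 'a'  n2⇒n3  → match P3@[57:57]
[58] read 'b'  n3⇒n4
[59] read 'a'  n4⇒n5  → match P0@[55:59],P3@[59:59],P6@[57:59]
[60] read 'a'  n5⇒n1 (fail-walked)  → match P3@[60:60]
[61] read 'b'  n1⇒n16
[62] read 'c'  n16⇒n7 (fail-walked)
[63] read 'b'  n7⇒n8

Result: [[1,3],[2,5],[4,3],[5,3],[5,4],[6,1],[7,3],[8,1],[9,3],[11,0],[11,3],[11,6],[12,1],[14,3],[15,5],[16,3],[16,6],[17,5],[18,3],[18,6],[19,5],[20,3],[20,6],[21,5],[23,3],[24,5],[25,3],[25,6],[26,3],[29,3],[30,3],[30,4],[31,1],[33,3],[34,5],[36,3],[37,5],[41,2],[43,3],[50,2],[51,3],[52,5],[53,3],[53,6],[54,5],[55,3],[55,6],[56,1],[57,3],[59,0],[59,3],[59,6],[60,3]]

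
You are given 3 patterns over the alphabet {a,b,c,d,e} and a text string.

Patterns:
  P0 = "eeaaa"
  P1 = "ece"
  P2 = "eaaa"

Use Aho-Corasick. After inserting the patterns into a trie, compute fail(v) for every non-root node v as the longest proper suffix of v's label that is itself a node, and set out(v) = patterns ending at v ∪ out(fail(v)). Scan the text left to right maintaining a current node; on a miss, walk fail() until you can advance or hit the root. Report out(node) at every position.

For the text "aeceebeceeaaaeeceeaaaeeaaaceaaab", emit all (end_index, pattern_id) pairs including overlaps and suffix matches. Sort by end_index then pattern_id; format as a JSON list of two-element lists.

Build:
Trie nodes:
  n0 'ε': e→1
  n1 'e': a→8 c→6 e→2
  n2 'ee': a→3
  n3 'eea': a→4
  n4 'eeaa': a→5
  n5 'eeaaa': ·  [P0 ends]
  n6 'ec': e→7
  n7 'ece': ·  [P1 ends]
  n8 'ea': a→9
  n9 'eaa': a→10
  n10 'eaaa': ·  [P2 ends]

BFS fail/out derivation:
  fail(1) 'e': from fail(0)=0 chase 'e': 0 ⇒ 0;  out=∅∪out(0)=∅
  fail(2) 'ee': from fail(1)=0 chase 'e': 0 ⇒ 1;  out=∅∪out(1)=∅
  fail(6) 'ec': from fail(1)=0 chase 'c': 0 ⇒ 0;  out=∅∪out(0)=∅
  fail(8) 'ea': from fail(1)=0 chase 'a': 0 ⇒ 0;  out=∅∪out(0)=∅
  fail(3) 'eea': from fail(2)=1 chase 'a': 1 ⇒ 8;  out=∅∪out(8)=∅
  fail(7) 'ece': from fail(6)=0 chase 'e': 0 ⇒ 1;  out={1}∪out(1)={1}
  fail(9) 'eaa': from fail(8)=0 chase 'a': 0 ⇒ 0;  out=∅∪out(0)=∅
  fail(4) 'eeaa': from fail(3)=8 chase 'a': 8 ⇒ 9;  out=∅∪out(9)=∅
  fail(10) 'eaaa': from fail(9)=0 chase 'a': 0 ⇒ 0;  out={2}∪out(0)={2}
  fail(5) 'eeaaa': from fail(4)=9 chase 'a': 9 ⇒ 10;  out={0}∪out(10)={0,2}

Scan:
i=0 'a': node 0→0
i=1 'e': node 0→1
i=2 'c': node 1→6
i=3 'e': node 6→7  → match P1@[1:3]
i=4 'e': node 7→2 (via fail)
i=5 'b': node 2→0 (via fail)
i=6 'e': node 0→1
i=7 'c': node 1→6
i=8 'e': node 6→7  → match P1@[6:8]
i=9 'e': node 7→2 (via fail)
i=10 'a': node 2→3
i=11 'a': node 3→4
i=12 'a': node 4→5  → match P0@[8:12],P2@[9:12]
i=13 'e': node 5→1 (via fail)
i=14 'e': node 1→2
i=15 'c': node 2→6 (via fail)
i=16 'e': node 6→7  → match P1@[14:16]
i=17 'e': node 7→2 (via fail)
i=18 'a': node 2→3
i=19 'a': node 3→4
i=20 'a': node 4→5  → match P0@[16:20],P2@[17:20]
i=21 'e': node 5→1 (via fail)
i=22 'e': node 1→2
i=23 'a': node 2→3
i=24 'a': node 3→4
i=25 'a': node 4→5  → match P0@[21:25],P2@[22:25]
i=26 'c': node 5→0 (via fail)
i=27 'e': node 0→1
i=28 'a': node 1→8
i=29 'a': node 8→9
i=30 'a': node 9→10  → match P2@[27:30]
i=31 'b': node 10→0 (via fail)

All matches (sorted): [[3,1],[8,1],[12,0],[12,2],[16,1],[20,0],[20,2],[25,0],[25,2],[30,2]]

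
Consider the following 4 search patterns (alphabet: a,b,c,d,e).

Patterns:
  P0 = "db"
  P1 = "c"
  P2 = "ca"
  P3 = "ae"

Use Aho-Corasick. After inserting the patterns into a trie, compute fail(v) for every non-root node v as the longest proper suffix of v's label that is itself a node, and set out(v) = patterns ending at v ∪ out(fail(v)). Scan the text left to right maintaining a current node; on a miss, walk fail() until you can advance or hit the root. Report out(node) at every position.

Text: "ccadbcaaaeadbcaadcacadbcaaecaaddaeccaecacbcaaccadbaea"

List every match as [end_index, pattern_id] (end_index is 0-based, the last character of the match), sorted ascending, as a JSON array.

Build automaton:
Trie nodes:
  0='ε' goto a→5 c→3 d→1
  1='d' goto b→2
  2='db' goto ·  [P0 ends]
  3='c' goto a→4  [P1 ends]
  4='ca' goto ·  [P2 ends]
  5='a' goto e→6
  6='ae' goto ·  [P3 ends]

Failure links (BFS by depth):
  n1('d'): parent n0 fail=0; on 'd' 0 → fail=0;  out ∅∪∅=∅
  n3('c'): parent n0 fail=0; on 'c' 0 → fail=0;  out {1}∪∅={1}
  n5('a'): parent n0 fail=0; on 'a' 0 → fail=0;  out ∅∪∅=∅
  n2('db'): parent n1 fail=0; on 'b' 0 → fail=0;  out {0}∪∅={0}
  n4('ca'): parent n3 fail=0; on 'a' 0 → fail=5;  out {2}∪∅={2}
  n6('ae'): parent n5 fail=0; on 'e' 0 → fail=0;  out {3}∪∅={3}

Text stream:
[0] read 'c'  n0⇒n3  → match P1@[0:0]
[1] read 'c'  n3⇒n3 (fail-walked)  → match P1@[1:1]
[2] read 'a'  n3⇒n4  → match P2@[1:2]
[3] read 'd'  n4⇒n1 (fail-walked)
[4] read 'b'  n1⇒n2  → match P0@[3:4]
[5] read 'c'  n2⇒n3 (fail-walked)  → match P1@[5:5]
[6] read 'a'  n3⇒n4  → match P2@[5:6]
[7] read 'a'  n4⇒n5 (fail-walked)
[8] read 'a'  n5⇒n5 (fail-walked)
[9] read 'e'  n5⇒n6  → match P3@[8:9]
[10] read 'a'  n6⇒n5 (fail-walked)
[11] read 'd'  n5⇒n1 (fail-walked)
[12] read 'b'  n1⇒n2  → match P0@[11:12]
[13] read 'c'  n2⇒n3 (fail-walked)  → match P1@[13:13]
[14] read 'a'  n3⇒n4  → match P2@[13:14]
[15] read 'a'  n4⇒n5 (fail-walked)
[16] read 'd'  n5⇒n1 (fail-walked)
[17] read 'c'  n1⇒n3 (fail-walked)  → match P1@[17:17]
[18] read 'a'  n3⇒n4  → match P2@[17:18]
[19] read 'c'  n4⇒n3 (fail-walked)  → match P1@[19:19]
[20] read 'a'  n3⇒n4  → match P2@[19:20]
[21] read 'd'  n4⇒n1 (fail-walked)
[22] read 'b'  n1⇒n2  → match P0@[21:22]
[23] read 'c'  n2⇒n3 (fail-walked)  → match P1@[23:23]
[24] read 'a'  n3⇒n4  → match P2@[23:24]
[25] read 'a'  n4⇒n5 (fail-walked)
[26] read 'e'  n5⇒n6  → match P3@[25:26]
[27] read 'c'  n6⇒n3 (fail-walked)  → match P1@[27:27]
[28] read 'a'  n3⇒n4  → match P2@[27:28]
[29] read 'a'  n4⇒n5 (fail-walked)
[30] read 'd'  n5⇒n1 (fail-walked)
[31] read 'd'  n1⇒n1 (fail-walked)
[32] read 'a'  n1⇒n5 (fail-walked)
[33] read 'e'  n5⇒n6  → match P3@[32:33]
[34] read 'c'  n6⇒n3 (fail-walked)  → match P1@[34:34]
[35] read 'c'  n3⇒n3 (fail-walked)  → match P1@[35:35]
[36] read 'a'  n3⇒n4  → match P2@[35:36]
[37] read 'e'  n4⇒n6 (fail-walked)  → match P3@[36:37]
[38] read 'c'  n6⇒n3 (fail-walked)  → match P1@[38:38]
[39] read 'a'  n3⇒n4  → match P2@[38:39]
[40] read 'c'  n4⇒n3 (fail-walked)  → match P1@[40:40]
[41] read 'b'  n3⇒n0 (fail-walked)
[42] read 'c'  n0⇒n3  → match P1@[42:42]
[43] read 'a'  n3⇒n4  → match P2@[42:43]
[44] read 'a'  n4⇒n5 (fail-walked)
[45] read 'c'  n5⇒n3 (fail-walked)  → match P1@[45:45]
[46] read 'c'  n3⇒n3 (fail-walked)  → match P1@[46:46]
[47] read 'a'  n3⇒n4  → match P2@[46:47]
[48] read 'd'  n4⇒n1 (fail-walked)
[49] read 'b'  n1⇒n2  → match P0@[48:49]
[50] read 'a'  n2⇒n5 (fail-walked)
[51] read 'e'  n5⇒n6  → match P3@[50:51]
[52] read 'a'  n6⇒n5 (fail-walked)

Matches: [[0,1],[1,1],[2,2],[4,0],[5,1],[6,2],[9,3],[12,0],[13,1],[14,2],[17,1],[18,2],[19,1],[20,2],[22,0],[23,1],[24,2],[26,3],[27,1],[28,2],[33,3],[34,1],[35,1],[36,2],[37,3],[38,1],[39,2],[40,1],[42,1],[43,2],[45,1],[46,1],[47,2],[49,0],[51,3]]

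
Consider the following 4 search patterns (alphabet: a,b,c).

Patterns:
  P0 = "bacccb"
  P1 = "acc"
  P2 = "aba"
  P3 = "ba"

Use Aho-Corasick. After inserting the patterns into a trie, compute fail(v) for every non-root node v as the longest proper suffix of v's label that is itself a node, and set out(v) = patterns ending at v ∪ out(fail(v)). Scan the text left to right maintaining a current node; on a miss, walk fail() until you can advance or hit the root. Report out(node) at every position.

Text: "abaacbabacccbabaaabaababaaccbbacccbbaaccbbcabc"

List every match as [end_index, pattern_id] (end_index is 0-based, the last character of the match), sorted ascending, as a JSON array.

Build automaton:
Trie nodes:
  n0 'ε': a→7 b→1
  n1 'b': a→2
  n2 'ba': c→3  ←P3
  n3 'bac': c→4
  n4 'bacc': c→5
  n5 'baccc': b→6
  n6 'bacccb': ·  ←P0
  n7 'a': b→10 c→8
  n8 'ac': c→9
  n9 'acc': ·  ←P1
  n10 'ab': a→11
  n11 'aba': ·  ←P2

BFS fail/out derivation:
  fail(1) 'b': from fail(0)=0 chase 'b': 0 ⇒ 0;  out=∅∪out(0)=∅
  fail(7) 'a': from fail(0)=0 chase 'a': 0 ⇒ 0;  out=∅∪out(0)=∅
  fail(2) 'ba': from fail(1)=0 chase 'a': 0 ⇒ 7;  out={3}∪out(7)={3}
  fail(8) 'ac': from fail(7)=0 chase 'c': 0 ⇒ 0;  out=∅∪out(0)=∅
  fail(10) 'ab': from fail(7)=0 chase 'b': 0 ⇒ 1;  out=∅∪out(1)=∅
  fail(3) 'bac': from fail(2)=7 chase 'c': 7 ⇒ 8;  out=∅∪out(8)=∅
  fail(9) 'acc': from fail(8)=0 chase 'c': 0 ⇒ 0;  out={1}∪out(0)={1}
  fail(11) 'aba': from fail(10)=1 chase 'a': 1 ⇒ 2;  out={2}∪out(2)={2,3}
  fail(4) 'bacc': from fail(3)=8 chase 'c': 8 ⇒ 9;  out=∅∪out(9)={1}
  fail(5) 'baccc': from fail(4)=9 chase 'c': 9→0 ⇒ 0;  out=∅∪out(0)=∅
  fail(6) 'bacccb': from fail(5)=0 chase 'b': 0 ⇒ 1;  out={0}∪out(1)={0}

Text stream:
[0] read 'a'  n0⇒n7
[1] read 'b'  n7⇒n10
[2] read 'a'  n10⇒n11  → match P2@[0:2],P3@[1:2]
[3] read 'a'  n11⇒n7 ·f
[4] read 'c'  n7⇒n8
[5] read 'b'  n8⇒n1 ·f
[6] read 'a'  n1⇒n2  → match P3@[5:6]
[7] read 'b'  n2⇒n10 ·f
[8] read 'a'  n10⇒n11  → match P2@[6:8],P3@[7:8]
[9] read 'c'  n11⇒n3 ·f
[10] read 'c'  n3⇒n4  → match P1@[8:10]
[11] read 'c'  n4⇒n5
[12] read 'b'  n5⇒n6  → match P0@[7:12]
[13] read 'a'  n6⇒n2 ·f  → match P3@[12:13]
[14] read 'b'  n2⇒n10 ·f
[15] read 'a'  n10⇒n11  → match P2@[13:15],P3@[14:15]
[16] read 'a'  n11⇒n7 ·f
[17] read 'a'  n7⇒n7 ·f
[18] read 'b'  n7⇒n10
[19] read 'a'  n10⇒n11  → match P2@[17:19],P3@[18:19]
[20] read 'a'  n11⇒n7 ·f
[21] read 'b'  n7⇒n10
[22] read 'a'  n10⇒n11  → match P2@[20:22],P3@[21:22]
[23] read 'b'  n11⇒n10 ·f
[24] read 'a'  n10⇒n11  → match P2@[22:24],P3@[23:24]
[25] read 'a'  n11⇒n7 ·f
[26] read 'c'  n7⇒n8
[27] read 'c'  n8⇒n9  → match P1@[25:27]
[28] read 'b'  n9⇒n1 ·f
[29] read 'b'  n1⇒n1 ·f
[30] read 'a'  n1⇒n2  → match P3@[29:30]
[31] read 'c'  n2⇒n3
[32] read 'c'  n3⇒n4  → match P1@[30:32]
[33] read 'c'  n4⇒n5
[34] read 'b'  n5⇒n6  → match P0@[29:34]
[35] read 'b'  n6⇒n1 ·f
[36] read 'a'  n1⇒n2  → match P3@[35:36]
[37] read 'a'  n2⇒n7 ·f
[38] read 'c'  n7⇒n8
[39] read 'c'  n8⇒n9  → match P1@[37:39]
[40] read 'b'  n9⇒n1 ·f
[41] read 'b'  n1⇒n1 ·f
[42] read 'c'  n1⇒n0 ·f
[43] read 'a'  n0⇒n7
[44] read 'b'  n7⇒n10
[45] read 'c'  n10⇒n0 ·f

All matches (sorted): [[2,2],[2,3],[6,3],[8,2],[8,3],[10,1],[12,0],[13,3],[15,2],[15,3],[19,2],[19,3],[22,2],[22,3],[24,2],[24,3],[27,1],[30,3],[32,1],[34,0],[36,3],[39,1]]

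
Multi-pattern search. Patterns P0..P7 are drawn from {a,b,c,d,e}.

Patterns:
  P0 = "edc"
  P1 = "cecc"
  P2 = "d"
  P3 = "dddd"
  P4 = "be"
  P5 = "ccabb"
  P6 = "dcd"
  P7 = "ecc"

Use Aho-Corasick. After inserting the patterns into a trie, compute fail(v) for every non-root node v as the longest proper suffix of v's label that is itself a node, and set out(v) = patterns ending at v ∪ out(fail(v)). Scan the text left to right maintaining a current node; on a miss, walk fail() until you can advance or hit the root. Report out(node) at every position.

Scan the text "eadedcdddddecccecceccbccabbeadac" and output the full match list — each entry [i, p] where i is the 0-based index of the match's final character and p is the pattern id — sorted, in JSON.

Build automaton:
Trie nodes:
  0='ε' goto b→12 c→4 d→8 e→1
  1='e' goto c→20 d→2
  2='ed' goto c→3
  3='edc' goto ·  ←P0
  4='c' goto c→14 e→5
  5='ce' goto c→6
  6='cec' goto c→7
  7='cecc' goto ·  ←P1
  8='d' goto c→18 d→9  ←P2
  9='dd' goto d→10
  10='ddd' goto d→11
  11='dddd' goto ·  ←P3
  12='b' goto e→13
  13='be' goto ·  ←P4
  14='cc' goto a→15
  15='cca' goto b→16
  16='ccab' goto b→17
  17='ccabb' goto ·  ←P5
  18='dc' goto d→19
  19='dcd' goto ·  ←P6
  20='ec' goto c→21
  21='ecc' goto ·  ←P7

Failure links (BFS by depth):
  n1('e'): parent n0 fail=0; on 'e' 0 → fail=0;  out ∅∪∅=∅
  n4('c'): parent n0 fail=0; on 'c' 0 → fail=0;  out ∅∪∅=∅
  n8('d'): parent n0 fail=0; on 'd' 0 → fail=0;  out {2}∪∅={2}
  n12('b'): parent n0 fail=0; on 'b' 0 → fail=0;  out ∅∪∅=∅
  n2('ed'): parent n1 fail=0; on 'd' 0 → fail=8;  out ∅∪{2}={2}
  n5('ce'): parent n4 fail=0; on 'e' 0 → fail=1;  out ∅∪∅=∅
  n9('dd'): parent n8 fail=0; on 'd' 0 → fail=8;  out ∅∪{2}={2}
  n13('be'): parent n12 fail=0; on 'e' 0 → fail=1;  out {4}∪∅={4}
  n14('cc'): parent n4 fail=0; on 'c' 0 → fail=4;  out ∅∪∅=∅
  n18('dc'): parent n8 fail=0; on 'c' 0 → fail=4;  out ∅∪∅=∅
  n20('ec'): parent n1 fail=0; on 'c' 0 → fail=4;  out ∅∪∅=∅
  n3('edc'): parent n2 fail=8; on 'c' 8 → fail=18;  out {0}∪∅={0}
  n6('cec'): parent n5 fail=1; on 'c' 1 → fail=20;  out ∅∪∅=∅
  n10('ddd'): parent n9 fail=8; on 'd' 8 → fail=9;  out ∅∪{2}={2}
  n15('cca'): parent n14 fail=4; on 'a' 4→0 → fail=0;  out ∅∪∅=∅
  n19('dcd'): parent n18 fail=4; on 'd' 4→0 → fail=8;  out {6}∪{2}={2,6}
  n21('ecc'): parent n20 fail=4; on 'c' 4 → fail=14;  out {7}∪∅={7}
  n7('cecc'): parent n6 fail=20; on 'c' 20 → fail=21;  out {1}∪{7}={1,7}
  n11('dddd'): parent n10 fail=9; on 'd' 9 → fail=10;  out {3}∪{2}={2,3}
  n16('ccab'): parent n15 fail=0; on 'b' 0 → fail=12;  out ∅∪∅=∅
  n17('ccabb'): parent n16 fail=12; on 'b' 12→0 → fail=12;  out {5}∪∅={5}

Text stream:
[0] read 'e'  n0⇒n1
[1] read 'a'  n1⇒n0 (fail-walked)
[2] read 'd'  n0⇒n8  ** P2@[2:2]
[3] read 'e'  n8⇒n1 (fail-walked)
[4] read 'd'  n1⇒n2  ** P2@[4:4]
[5] read 'c'  n2⇒n3  ** P0@[3:5]
[6] read 'd'  n3⇒n19 (fail-walked)  ** P2@[6:6],P6@[4:6]
[7] read 'd'  n19⇒n9 (fail-walked)  ** P2@[7:7]
[8] read 'd'  n9⇒n10  ** P2@[8:8]
[9] read 'd'  n10⇒n11  ** P2@[9:9],P3@[6:9]
[10] read 'd'  n11⇒n11 (fail-walked)  ** P2@[10:10],P3@[7:10]
[11] read 'e'  n11⇒n1 (fail-walked)
[12] read 'c'  n1⇒n20
[13] read 'c'  n20⇒n21  ** P7@[11:13]
[14] read 'c'  n21⇒n14 (fail-walked)
[15] read 'e'  n14⇒n5 (fail-walked)
[16] read 'c'  n5⇒n6
[17] read 'c'  n6⇒n7  ** P1@[14:17],P7@[15:17]
[18] read 'e'  n7⇒n5 (fail-walked)
[19] read 'c'  n5⇒n6
[20] read 'c'  n6⇒n7  ** P1@[17:20],P7@[18:20]
[21] read 'b'  n7⇒n12 (fail-walked)
[22] read 'c'  n12⇒n4 (fail-walked)
[23] read 'c'  n4⇒n14
[24] read 'a'  n14⇒n15
[25] read 'b'  n15⇒n16
[26] read 'b'  n16⇒n17  ** P5@[22:26]
[27] read 'e'  n17⇒n13 (fail-walked)  ** P4@[26:27]
[28] read 'a'  n13⇒n0 (fail-walked)
[29] read 'd'  n0⇒n8  ** P2@[29:29]
[30] read 'a'  n8⇒n0 (fail-walked)
[31] read 'c'  n0⇒n4

All matches (sorted): [[2,2],[4,2],[5,0],[6,2],[6,6],[7,2],[8,2],[9,2],[9,3],[10,2],[10,3],[13,7],[17,1],[17,7],[20,1],[20,7],[26,5],[27,4],[29,2]]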